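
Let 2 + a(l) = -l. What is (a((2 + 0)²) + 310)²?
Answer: 92416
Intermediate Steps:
a(l) = -2 - l
(a((2 + 0)²) + 310)² = ((-2 - (2 + 0)²) + 310)² = ((-2 - 1*2²) + 310)² = ((-2 - 1*4) + 310)² = ((-2 - 4) + 310)² = (-6 + 310)² = 304² = 92416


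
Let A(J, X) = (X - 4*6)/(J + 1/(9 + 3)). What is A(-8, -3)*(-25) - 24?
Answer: -2076/19 ≈ -109.26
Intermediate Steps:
A(J, X) = (-24 + X)/(1/12 + J) (A(J, X) = (X - 24)/(J + 1/12) = (-24 + X)/(J + 1/12) = (-24 + X)/(1/12 + J))
A(-8, -3)*(-25) - 24 = (12*(-24 - 3)/(1 + 12*(-8)))*(-25) - 24 = (12*(-27)/(1 - 96))*(-25) - 24 = (12*(-27)/(-95))*(-25) - 24 = (12*(-1/95)*(-27))*(-25) - 24 = (324/95)*(-25) - 24 = -1620/19 - 24 = -2076/19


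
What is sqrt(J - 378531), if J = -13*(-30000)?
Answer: sqrt(11469) ≈ 107.09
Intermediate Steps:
J = 390000
sqrt(J - 378531) = sqrt(390000 - 378531) = sqrt(11469)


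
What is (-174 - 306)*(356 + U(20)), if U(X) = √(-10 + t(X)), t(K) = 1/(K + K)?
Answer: -170880 - 24*I*√3990 ≈ -1.7088e+5 - 1516.0*I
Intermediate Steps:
t(K) = 1/(2*K)
U(X) = √(-10 + 1/(2*X))
(-174 - 306)*(356 + U(20)) = (-174 - 306)*(356 + √(-40 + 2/20)/2) = -480*(356 + √(-40 + 2*(1/20))/2) = -480*(356 + √(-40 + ⅒)/2) = -480*(356 + √(-399/10)/2) = -480*(356 + (I*√3990/10)/2) = -480*(356 + I*√3990/20) = -170880 - 24*I*√3990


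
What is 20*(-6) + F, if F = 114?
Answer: -6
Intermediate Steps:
20*(-6) + F = 20*(-6) + 114 = -120 + 114 = -6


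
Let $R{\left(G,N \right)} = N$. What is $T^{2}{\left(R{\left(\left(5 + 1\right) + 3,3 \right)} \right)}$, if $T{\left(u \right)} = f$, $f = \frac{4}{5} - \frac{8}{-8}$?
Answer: $\frac{81}{25} \approx 3.24$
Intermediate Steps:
$f = \frac{9}{5}$ ($f = 4 \cdot \frac{1}{5} - -1 = \frac{4}{5} + 1 = \frac{9}{5} \approx 1.8$)
$T{\left(u \right)} = \frac{9}{5}$
$T^{2}{\left(R{\left(\left(5 + 1\right) + 3,3 \right)} \right)} = \left(\frac{9}{5}\right)^{2} = \frac{81}{25}$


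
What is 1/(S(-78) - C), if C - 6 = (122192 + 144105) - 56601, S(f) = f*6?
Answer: -1/210170 ≈ -4.7581e-6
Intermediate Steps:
S(f) = 6*f
C = 209702 (C = 6 + ((122192 + 144105) - 56601) = 6 + (266297 - 56601) = 6 + 209696 = 209702)
1/(S(-78) - C) = 1/(6*(-78) - 1*209702) = 1/(-468 - 209702) = 1/(-210170) = -1/210170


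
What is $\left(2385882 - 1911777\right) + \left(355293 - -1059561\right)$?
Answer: $1888959$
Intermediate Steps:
$\left(2385882 - 1911777\right) + \left(355293 - -1059561\right) = 474105 + \left(355293 + 1059561\right) = 474105 + 1414854 = 1888959$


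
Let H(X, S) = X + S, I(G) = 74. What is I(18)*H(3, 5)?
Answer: 592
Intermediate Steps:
H(X, S) = S + X
I(18)*H(3, 5) = 74*(5 + 3) = 74*8 = 592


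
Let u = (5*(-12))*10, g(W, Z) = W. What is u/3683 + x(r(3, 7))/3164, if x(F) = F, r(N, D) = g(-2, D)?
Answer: -952883/5826506 ≈ -0.16354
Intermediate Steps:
r(N, D) = -2
u = -600 (u = -60*10 = -600)
u/3683 + x(r(3, 7))/3164 = -600/3683 - 2/3164 = -600*1/3683 - 2*1/3164 = -600/3683 - 1/1582 = -952883/5826506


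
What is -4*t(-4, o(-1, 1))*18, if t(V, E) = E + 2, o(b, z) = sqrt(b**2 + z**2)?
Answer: -144 - 72*sqrt(2) ≈ -245.82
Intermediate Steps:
t(V, E) = 2 + E
-4*t(-4, o(-1, 1))*18 = -4*(2 + sqrt((-1)**2 + 1**2))*18 = -4*(2 + sqrt(1 + 1))*18 = -4*(2 + sqrt(2))*18 = (-8 - 4*sqrt(2))*18 = -144 - 72*sqrt(2)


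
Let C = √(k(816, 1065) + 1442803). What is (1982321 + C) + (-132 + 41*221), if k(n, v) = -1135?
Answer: 1991250 + 2*√360417 ≈ 1.9925e+6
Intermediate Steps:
C = 2*√360417 (C = √(-1135 + 1442803) = √1441668 = 2*√360417 ≈ 1200.7)
(1982321 + C) + (-132 + 41*221) = (1982321 + 2*√360417) + (-132 + 41*221) = (1982321 + 2*√360417) + (-132 + 9061) = (1982321 + 2*√360417) + 8929 = 1991250 + 2*√360417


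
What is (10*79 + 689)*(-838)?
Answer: -1239402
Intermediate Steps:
(10*79 + 689)*(-838) = (790 + 689)*(-838) = 1479*(-838) = -1239402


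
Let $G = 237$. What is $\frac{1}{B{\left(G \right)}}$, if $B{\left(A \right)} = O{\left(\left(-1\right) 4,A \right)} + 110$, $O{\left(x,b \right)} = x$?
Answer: $\frac{1}{106} \approx 0.009434$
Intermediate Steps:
$B{\left(A \right)} = 106$ ($B{\left(A \right)} = \left(-1\right) 4 + 110 = -4 + 110 = 106$)
$\frac{1}{B{\left(G \right)}} = \frac{1}{106}$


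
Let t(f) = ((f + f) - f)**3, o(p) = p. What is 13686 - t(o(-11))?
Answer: 15017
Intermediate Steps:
t(f) = f**3 (t(f) = (2*f - f)**3 = f**3)
13686 - t(o(-11)) = 13686 - 1*(-11)**3 = 13686 - 1*(-1331) = 13686 + 1331 = 15017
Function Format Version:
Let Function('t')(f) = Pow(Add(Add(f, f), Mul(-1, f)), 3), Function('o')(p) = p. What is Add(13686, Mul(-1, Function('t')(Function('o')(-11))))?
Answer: 15017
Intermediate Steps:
Function('t')(f) = Pow(f, 3) (Function('t')(f) = Pow(Add(Mul(2, f), Mul(-1, f)), 3) = Pow(f, 3))
Add(13686, Mul(-1, Function('t')(Function('o')(-11)))) = Add(13686, Mul(-1, Pow(-11, 3))) = Add(13686, Mul(-1, -1331)) = Add(13686, 1331) = 15017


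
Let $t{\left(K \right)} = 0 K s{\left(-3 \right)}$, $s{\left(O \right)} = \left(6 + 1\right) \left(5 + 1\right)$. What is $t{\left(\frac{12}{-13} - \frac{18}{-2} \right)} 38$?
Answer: $0$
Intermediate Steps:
$s{\left(O \right)} = 42$ ($s{\left(O \right)} = 7 \cdot 6 = 42$)
$t{\left(K \right)} = 0$ ($t{\left(K \right)} = 0 K 42 = 0 \cdot 42 = 0$)
$t{\left(\frac{12}{-13} - \frac{18}{-2} \right)} 38 = 0 \cdot 38 = 0$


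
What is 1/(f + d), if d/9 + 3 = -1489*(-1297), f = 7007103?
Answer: 1/24388173 ≈ 4.1003e-8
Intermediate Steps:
d = 17381070 (d = -27 + 9*(-1489*(-1297)) = -27 + 9*1931233 = -27 + 17381097 = 17381070)
1/(f + d) = 1/(7007103 + 17381070) = 1/24388173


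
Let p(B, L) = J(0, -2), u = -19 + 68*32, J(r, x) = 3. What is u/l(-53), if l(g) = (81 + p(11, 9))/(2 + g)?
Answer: -36669/28 ≈ -1309.6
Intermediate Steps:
u = 2157 (u = -19 + 2176 = 2157)
p(B, L) = 3
l(g) = 84/(2 + g) (l(g) = (81 + 3)/(2 + g) = 84/(2 + g))
u/l(-53) = 2157/((84/(2 - 53))) = 2157/((84/(-51))) = 2157/((84*(-1/51))) = 2157/(-28/17) = 2157*(-17/28) = -36669/28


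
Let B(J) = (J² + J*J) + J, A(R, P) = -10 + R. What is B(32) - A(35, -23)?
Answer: 2055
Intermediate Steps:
B(J) = J + 2*J² (B(J) = (J² + J²) + J = 2*J² + J = J + 2*J²)
B(32) - A(35, -23) = 32*(1 + 2*32) - (-10 + 35) = 32*(1 + 64) - 1*25 = 32*65 - 25 = 2080 - 25 = 2055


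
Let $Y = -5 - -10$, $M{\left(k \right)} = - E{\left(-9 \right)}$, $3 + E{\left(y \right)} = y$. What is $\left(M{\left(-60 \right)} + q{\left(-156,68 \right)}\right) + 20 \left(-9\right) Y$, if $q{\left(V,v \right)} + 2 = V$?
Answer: $-1046$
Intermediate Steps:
$E{\left(y \right)} = -3 + y$
$q{\left(V,v \right)} = -2 + V$
$M{\left(k \right)} = 12$ ($M{\left(k \right)} = - (-3 - 9) = \left(-1\right) \left(-12\right) = 12$)
$Y = 5$ ($Y = -5 + 10 = 5$)
$\left(M{\left(-60 \right)} + q{\left(-156,68 \right)}\right) + 20 \left(-9\right) Y = \left(12 - 158\right) + 20 \left(-9\right) 5 = \left(12 - 158\right) - 900 = -146 - 900 = -1046$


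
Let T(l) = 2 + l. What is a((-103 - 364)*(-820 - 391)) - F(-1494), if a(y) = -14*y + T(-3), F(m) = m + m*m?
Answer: -10148061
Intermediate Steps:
F(m) = m + m**2
a(y) = -1 - 14*y (a(y) = -14*y + (2 - 3) = -14*y - 1 = -1 - 14*y)
a((-103 - 364)*(-820 - 391)) - F(-1494) = (-1 - 14*(-103 - 364)*(-820 - 391)) - (-1494)*(1 - 1494) = (-1 - (-6538)*(-1211)) - (-1494)*(-1493) = (-1 - 14*565537) - 1*2230542 = (-1 - 7917518) - 2230542 = -7917519 - 2230542 = -10148061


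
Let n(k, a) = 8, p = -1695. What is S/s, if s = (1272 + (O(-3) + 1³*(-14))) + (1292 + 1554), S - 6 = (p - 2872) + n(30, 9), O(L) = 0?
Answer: -4553/4104 ≈ -1.1094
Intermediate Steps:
S = -4553 (S = 6 + ((-1695 - 2872) + 8) = 6 + (-4567 + 8) = 6 - 4559 = -4553)
s = 4104 (s = (1272 + (0 + 1³*(-14))) + (1292 + 1554) = (1272 + (0 + 1*(-14))) + 2846 = (1272 + (0 - 14)) + 2846 = (1272 - 14) + 2846 = 1258 + 2846 = 4104)
S/s = -4553/4104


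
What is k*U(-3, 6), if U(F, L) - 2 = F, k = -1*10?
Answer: 10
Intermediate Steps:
k = -10
U(F, L) = 2 + F
k*U(-3, 6) = -10*(2 - 3) = -10*(-1) = 10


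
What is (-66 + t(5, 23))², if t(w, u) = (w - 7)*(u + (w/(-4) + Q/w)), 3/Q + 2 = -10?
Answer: 299209/25 ≈ 11968.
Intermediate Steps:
Q = -¼ (Q = 3/(-2 - 10) = 3/(-12) = 3*(-1/12) = -¼ ≈ -0.25000)
t(w, u) = (-7 + w)*(u - w/4 - 1/(4*w)) (t(w, u) = (w - 7)*(u + (w/(-4) - 1/(4*w))) = (-7 + w)*(u + (w*(-¼) - 1/(4*w))) = (-7 + w)*(u + (-w/4 - 1/(4*w))) = (-7 + w)*(u - w/4 - 1/(4*w)))
(-66 + t(5, 23))² = (-66 + (¼)*(7 + 5*(-1 - 1*5² - 28*23 + 7*5 + 4*23*5))/5)² = (-66 + (¼)*(⅕)*(7 + 5*(-1 - 1*25 - 644 + 35 + 460)))² = (-66 + (¼)*(⅕)*(7 + 5*(-1 - 25 - 644 + 35 + 460)))² = (-66 + (¼)*(⅕)*(7 + 5*(-175)))² = (-66 + (¼)*(⅕)*(7 - 875))² = (-66 + (¼)*(⅕)*(-868))² = (-66 - 217/5)² = (-547/5)² = 299209/25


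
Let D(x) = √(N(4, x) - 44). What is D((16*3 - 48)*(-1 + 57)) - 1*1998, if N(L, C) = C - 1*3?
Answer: -1998 + I*√47 ≈ -1998.0 + 6.8557*I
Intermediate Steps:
N(L, C) = -3 + C (N(L, C) = C - 3 = -3 + C)
D(x) = √(-47 + x) (D(x) = √((-3 + x) - 44) = √(-47 + x))
D((16*3 - 48)*(-1 + 57)) - 1*1998 = √(-47 + (16*3 - 48)*(-1 + 57)) - 1*1998 = √(-47 + (48 - 48)*56) - 1998 = √(-47 + 0*56) - 1998 = √(-47 + 0) - 1998 = √(-47) - 1998 = I*√47 - 1998 = -1998 + I*√47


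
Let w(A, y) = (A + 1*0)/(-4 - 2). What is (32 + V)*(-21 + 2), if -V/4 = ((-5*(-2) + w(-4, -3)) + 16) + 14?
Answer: 7448/3 ≈ 2482.7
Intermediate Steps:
w(A, y) = -A/6 (w(A, y) = (A + 0)/(-6) = A*(-⅙) = -A/6)
V = -488/3 (V = -4*(((-5*(-2) - ⅙*(-4)) + 16) + 14) = -4*(((10 + ⅔) + 16) + 14) = -4*((32/3 + 16) + 14) = -4*(80/3 + 14) = -4*122/3 = -488/3 ≈ -162.67)
(32 + V)*(-21 + 2) = (32 - 488/3)*(-21 + 2) = -392/3*(-19) = 7448/3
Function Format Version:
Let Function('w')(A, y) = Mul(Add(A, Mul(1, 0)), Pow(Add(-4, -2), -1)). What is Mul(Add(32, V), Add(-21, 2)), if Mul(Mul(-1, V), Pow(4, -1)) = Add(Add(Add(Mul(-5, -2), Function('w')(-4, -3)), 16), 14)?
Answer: Rational(7448, 3) ≈ 2482.7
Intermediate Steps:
Function('w')(A, y) = Mul(Rational(-1, 6), A) (Function('w')(A, y) = Mul(Add(A, 0), Pow(-6, -1)) = Mul(A, Rational(-1, 6)) = Mul(Rational(-1, 6), A))
V = Rational(-488, 3) (V = Mul(-4, Add(Add(Add(Mul(-5, -2), Mul(Rational(-1, 6), -4)), 16), 14)) = Mul(-4, Add(Add(Add(10, Rational(2, 3)), 16), 14)) = Mul(-4, Add(Add(Rational(32, 3), 16), 14)) = Mul(-4, Add(Rational(80, 3), 14)) = Mul(-4, Rational(122, 3)) = Rational(-488, 3) ≈ -162.67)
Mul(Add(32, V), Add(-21, 2)) = Mul(Add(32, Rational(-488, 3)), Add(-21, 2)) = Mul(Rational(-392, 3), -19) = Rational(7448, 3)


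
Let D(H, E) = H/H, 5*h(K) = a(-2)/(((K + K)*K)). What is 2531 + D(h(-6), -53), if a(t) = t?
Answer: 2532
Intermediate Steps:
h(K) = -1/(5*K**2) (h(K) = (-2*1/(K*(K + K)))/5 = (-2*1/(2*K**2))/5 = (-1/K**2)/5 = -1/(5*K**2))
D(H, E) = 1
2531 + D(h(-6), -53) = 2531 + 1 = 2532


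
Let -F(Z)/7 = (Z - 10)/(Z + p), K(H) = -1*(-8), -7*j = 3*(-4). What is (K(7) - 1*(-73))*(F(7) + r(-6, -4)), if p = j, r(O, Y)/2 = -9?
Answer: -77031/61 ≈ -1262.8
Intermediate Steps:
r(O, Y) = -18 (r(O, Y) = 2*(-9) = -18)
j = 12/7 (j = -3*(-4)/7 = -1/7*(-12) = 12/7 ≈ 1.7143)
p = 12/7 ≈ 1.7143
K(H) = 8
F(Z) = -7*(-10 + Z)/(12/7 + Z) (F(Z) = -7*(Z - 10)/(Z + 12/7) = -7*(-10 + Z)/(12/7 + Z))
(K(7) - 1*(-73))*(F(7) + r(-6, -4)) = (8 - 1*(-73))*(49*(10 - 1*7)/(12 + 7*7) - 18) = (8 + 73)*(49*(10 - 7)/(12 + 49) - 18) = 81*(49*3/61 - 18) = 81*(49*(1/61)*3 - 18) = 81*(147/61 - 18) = 81*(-951/61) = -77031/61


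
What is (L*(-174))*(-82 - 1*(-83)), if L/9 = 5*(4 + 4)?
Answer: -62640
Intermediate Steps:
L = 360 (L = 9*(5*(4 + 4)) = 9*(5*8) = 9*40 = 360)
(L*(-174))*(-82 - 1*(-83)) = (360*(-174))*(-82 - 1*(-83)) = -62640*(-82 + 83) = -62640*1 = -62640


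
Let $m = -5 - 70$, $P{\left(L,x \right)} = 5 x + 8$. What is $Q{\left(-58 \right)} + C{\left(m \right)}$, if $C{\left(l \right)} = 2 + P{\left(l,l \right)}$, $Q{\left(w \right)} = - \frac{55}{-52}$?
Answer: $- \frac{18925}{52} \approx -363.94$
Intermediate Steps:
$P{\left(L,x \right)} = 8 + 5 x$
$Q{\left(w \right)} = \frac{55}{52}$ ($Q{\left(w \right)} = \left(-55\right) \left(- \frac{1}{52}\right) = \frac{55}{52}$)
$m = -75$ ($m = -5 - 70 = -75$)
$C{\left(l \right)} = 10 + 5 l$ ($C{\left(l \right)} = 2 + \left(8 + 5 l\right) = 10 + 5 l$)
$Q{\left(-58 \right)} + C{\left(m \right)} = \frac{55}{52} + \left(10 + 5 \left(-75\right)\right) = \frac{55}{52} + \left(10 - 375\right) = \frac{55}{52} - 365 = - \frac{18925}{52}$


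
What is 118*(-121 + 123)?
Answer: 236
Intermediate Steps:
118*(-121 + 123) = 118*2 = 236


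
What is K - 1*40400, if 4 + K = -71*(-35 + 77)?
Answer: -43386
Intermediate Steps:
K = -2986 (K = -4 - 71*(-35 + 77) = -4 - 71*42 = -4 - 2982 = -2986)
K - 1*40400 = -2986 - 1*40400 = -2986 - 40400 = -43386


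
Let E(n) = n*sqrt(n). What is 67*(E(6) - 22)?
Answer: -1474 + 402*sqrt(6) ≈ -489.31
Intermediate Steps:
E(n) = n**(3/2)
67*(E(6) - 22) = 67*(6**(3/2) - 22) = 67*(6*sqrt(6) - 22) = 67*(-22 + 6*sqrt(6)) = -1474 + 402*sqrt(6)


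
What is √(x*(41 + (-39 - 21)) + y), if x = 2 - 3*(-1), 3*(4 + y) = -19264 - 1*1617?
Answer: I*√63534/3 ≈ 84.02*I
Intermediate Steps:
y = -20893/3 (y = -4 + (-19264 - 1*1617)/3 = -4 + (-19264 - 1617)/3 = -4 + (⅓)*(-20881) = -4 - 20881/3 = -20893/3 ≈ -6964.3)
x = 5 (x = 2 + 3 = 5)
√(x*(41 + (-39 - 21)) + y) = √(5*(41 + (-39 - 21)) - 20893/3) = √(5*(41 - 60) - 20893/3) = √(5*(-19) - 20893/3) = √(-95 - 20893/3) = √(-21178/3) = I*√63534/3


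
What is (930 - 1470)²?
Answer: 291600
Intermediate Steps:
(930 - 1470)² = (-540)² = 291600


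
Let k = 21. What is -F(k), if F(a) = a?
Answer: -21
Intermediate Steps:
-F(k) = -1*21 = -21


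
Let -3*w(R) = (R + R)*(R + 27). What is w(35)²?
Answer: 18835600/9 ≈ 2.0928e+6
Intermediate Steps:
w(R) = -2*R*(27 + R)/3 (w(R) = -(R + R)*(R + 27)/3 = -2*R*(27 + R)/3)
w(35)² = (-⅔*35*(27 + 35))² = (-⅔*35*62)² = (-4340/3)² = 18835600/9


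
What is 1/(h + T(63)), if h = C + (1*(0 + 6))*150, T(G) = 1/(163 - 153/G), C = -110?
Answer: 1124/887967 ≈ 0.0012658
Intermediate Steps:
h = 790 (h = -110 + (1*(0 + 6))*150 = -110 + (1*6)*150 = -110 + 6*150 = -110 + 900 = 790)
1/(h + T(63)) = 1/(790 + 63/(-153 + 163*63)) = 1/(790 + 63/(-153 + 10269)) = 1/(790 + 63/10116) = 1/(790 + 63*(1/10116)) = 1/(790 + 7/1124) = 1/(887967/1124) = 1124/887967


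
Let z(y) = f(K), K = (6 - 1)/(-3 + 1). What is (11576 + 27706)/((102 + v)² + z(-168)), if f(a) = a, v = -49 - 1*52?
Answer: -26188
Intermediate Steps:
v = -101 (v = -49 - 52 = -101)
K = -5/2 (K = 5/(-2) = 5*(-½) = -5/2 ≈ -2.5000)
z(y) = -5/2
(11576 + 27706)/((102 + v)² + z(-168)) = (11576 + 27706)/((102 - 101)² - 5/2) = 39282/(1² - 5/2) = 39282/(1 - 5/2) = 39282/(-3/2) = 39282*(-⅔) = -26188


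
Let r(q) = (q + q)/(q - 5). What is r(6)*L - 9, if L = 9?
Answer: 99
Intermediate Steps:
r(q) = 2*q/(-5 + q) (r(q) = (2*q)/(-5 + q) = 2*q/(-5 + q))
r(6)*L - 9 = (2*6/(-5 + 6))*9 - 9 = (2*6/1)*9 - 9 = (2*6*1)*9 - 9 = 12*9 - 9 = 108 - 9 = 99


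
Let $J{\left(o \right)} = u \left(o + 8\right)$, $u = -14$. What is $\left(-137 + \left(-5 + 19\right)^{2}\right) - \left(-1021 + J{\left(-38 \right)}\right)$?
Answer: $660$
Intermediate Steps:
$J{\left(o \right)} = -112 - 14 o$ ($J{\left(o \right)} = - 14 \left(o + 8\right) = - 14 \left(8 + o\right) = -112 - 14 o$)
$\left(-137 + \left(-5 + 19\right)^{2}\right) - \left(-1021 + J{\left(-38 \right)}\right) = \left(-137 + \left(-5 + 19\right)^{2}\right) + \left(1021 - \left(-112 - -532\right)\right) = \left(-137 + 14^{2}\right) + \left(1021 - \left(-112 + 532\right)\right) = \left(-137 + 196\right) + \left(1021 - 420\right) = 59 + \left(1021 - 420\right) = 59 + 601 = 660$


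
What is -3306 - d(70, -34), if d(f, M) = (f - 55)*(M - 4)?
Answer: -2736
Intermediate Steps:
d(f, M) = (-55 + f)*(-4 + M)
-3306 - d(70, -34) = -3306 - (220 - 55*(-34) - 4*70 - 34*70) = -3306 - (220 + 1870 - 280 - 2380) = -3306 - 1*(-570) = -3306 + 570 = -2736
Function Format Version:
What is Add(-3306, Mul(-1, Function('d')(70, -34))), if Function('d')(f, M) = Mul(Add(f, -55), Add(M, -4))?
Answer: -2736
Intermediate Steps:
Function('d')(f, M) = Mul(Add(-55, f), Add(-4, M))
Add(-3306, Mul(-1, Function('d')(70, -34))) = Add(-3306, Mul(-1, Add(220, Mul(-55, -34), Mul(-4, 70), Mul(-34, 70)))) = Add(-3306, Mul(-1, Add(220, 1870, -280, -2380))) = Add(-3306, Mul(-1, -570)) = Add(-3306, 570) = -2736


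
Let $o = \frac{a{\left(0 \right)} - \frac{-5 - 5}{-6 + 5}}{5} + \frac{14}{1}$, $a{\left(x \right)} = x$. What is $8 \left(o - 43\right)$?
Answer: $-248$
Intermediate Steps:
$o = 12$ ($o = \frac{0 - \frac{-5 - 5}{-6 + 5}}{5} + \frac{14}{1} = \left(0 - - \frac{10}{-1}\right) \frac{1}{5} + 14 \cdot 1 = \left(0 - \left(-10\right) \left(-1\right)\right) \frac{1}{5} + 14 = \left(0 - 10\right) \frac{1}{5} + 14 = \left(-10\right) \frac{1}{5} + 14 = -2 + 14 = 12$)
$8 \left(o - 43\right) = 8 \left(12 - 43\right) = 8 \left(-31\right) = -248$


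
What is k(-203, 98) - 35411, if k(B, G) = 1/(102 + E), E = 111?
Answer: -7542542/213 ≈ -35411.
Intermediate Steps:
k(B, G) = 1/213 (k(B, G) = 1/(102 + 111) = 1/213)
k(-203, 98) - 35411 = 1/213 - 35411 = -7542542/213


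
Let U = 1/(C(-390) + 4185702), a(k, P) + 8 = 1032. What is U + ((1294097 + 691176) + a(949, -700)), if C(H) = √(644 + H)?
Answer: 17400062258957276526/8760050616275 - √254/17520101232550 ≈ 1.9863e+6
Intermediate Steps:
a(k, P) = 1024 (a(k, P) = -8 + 1032 = 1024)
U = 1/(4185702 + √254) (U = 1/(√(644 - 390) + 4185702) = 1/(√254 + 4185702) = 1/(4185702 + √254) ≈ 2.3891e-7)
U + ((1294097 + 691176) + a(949, -700)) = (2092851/8760050616275 - √254/17520101232550) + ((1294097 + 691176) + 1024) = (2092851/8760050616275 - √254/17520101232550) + (1985273 + 1024) = (2092851/8760050616275 - √254/17520101232550) + 1986297 = 17400062258957276526/8760050616275 - √254/17520101232550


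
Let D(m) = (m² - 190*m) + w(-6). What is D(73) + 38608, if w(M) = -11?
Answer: 30056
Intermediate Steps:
D(m) = -11 + m² - 190*m (D(m) = (m² - 190*m) - 11 = -11 + m² - 190*m)
D(73) + 38608 = (-11 + 73² - 190*73) + 38608 = (-11 + 5329 - 13870) + 38608 = -8552 + 38608 = 30056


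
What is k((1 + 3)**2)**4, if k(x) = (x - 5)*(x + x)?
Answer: 15352201216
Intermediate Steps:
k(x) = 2*x*(-5 + x) (k(x) = (-5 + x)*(2*x) = 2*x*(-5 + x))
k((1 + 3)**2)**4 = (2*(1 + 3)**2*(-5 + (1 + 3)**2))**4 = (2*4**2*(-5 + 4**2))**4 = (2*16*(-5 + 16))**4 = (2*16*11)**4 = 352**4 = 15352201216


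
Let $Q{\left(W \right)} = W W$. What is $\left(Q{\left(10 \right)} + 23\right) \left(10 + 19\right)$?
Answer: $3567$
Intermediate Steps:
$Q{\left(W \right)} = W^{2}$
$\left(Q{\left(10 \right)} + 23\right) \left(10 + 19\right) = \left(10^{2} + 23\right) \left(10 + 19\right) = \left(100 + 23\right) 29 = 123 \cdot 29 = 3567$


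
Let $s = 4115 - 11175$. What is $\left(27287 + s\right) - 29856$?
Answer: $-9629$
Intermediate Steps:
$s = -7060$ ($s = 4115 - 11175 = -7060$)
$\left(27287 + s\right) - 29856 = \left(27287 - 7060\right) - 29856 = 20227 - 29856 = -9629$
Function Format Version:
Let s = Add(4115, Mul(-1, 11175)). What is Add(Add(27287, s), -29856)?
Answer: -9629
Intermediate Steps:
s = -7060 (s = Add(4115, -11175) = -7060)
Add(Add(27287, s), -29856) = Add(Add(27287, -7060), -29856) = Add(20227, -29856) = -9629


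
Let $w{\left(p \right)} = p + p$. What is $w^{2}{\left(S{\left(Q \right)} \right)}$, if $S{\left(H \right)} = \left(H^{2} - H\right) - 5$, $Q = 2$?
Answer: $36$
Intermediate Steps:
$S{\left(H \right)} = -5 + H^{2} - H$
$w{\left(p \right)} = 2 p$
$w^{2}{\left(S{\left(Q \right)} \right)} = \left(2 \left(-5 + 2^{2} - 2\right)\right)^{2} = \left(2 \left(-5 + 4 - 2\right)\right)^{2} = \left(2 \left(-3\right)\right)^{2} = \left(-6\right)^{2} = 36$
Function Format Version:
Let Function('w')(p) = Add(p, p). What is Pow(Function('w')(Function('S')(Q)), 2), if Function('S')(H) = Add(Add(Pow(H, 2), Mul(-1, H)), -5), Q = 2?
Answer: 36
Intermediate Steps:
Function('S')(H) = Add(-5, Pow(H, 2), Mul(-1, H))
Function('w')(p) = Mul(2, p)
Pow(Function('w')(Function('S')(Q)), 2) = Pow(Mul(2, Add(-5, Pow(2, 2), Mul(-1, 2))), 2) = Pow(Mul(2, Add(-5, 4, -2)), 2) = Pow(Mul(2, -3), 2) = Pow(-6, 2) = 36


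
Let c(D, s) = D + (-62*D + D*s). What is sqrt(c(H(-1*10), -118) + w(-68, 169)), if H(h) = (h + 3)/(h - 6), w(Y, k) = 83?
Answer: 5*sqrt(3)/4 ≈ 2.1651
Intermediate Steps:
H(h) = (3 + h)/(-6 + h)
c(D, s) = -61*D + D*s
sqrt(c(H(-1*10), -118) + w(-68, 169)) = sqrt(((3 - 1*10)/(-6 - 1*10))*(-61 - 118) + 83) = sqrt(((3 - 10)/(-6 - 10))*(-179) + 83) = sqrt((-7/(-16))*(-179) + 83) = sqrt(-1/16*(-7)*(-179) + 83) = sqrt((7/16)*(-179) + 83) = sqrt(-1253/16 + 83) = sqrt(75/16) = 5*sqrt(3)/4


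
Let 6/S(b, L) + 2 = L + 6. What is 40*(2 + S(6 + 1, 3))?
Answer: 800/7 ≈ 114.29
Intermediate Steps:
S(b, L) = 6/(4 + L) (S(b, L) = 6/(-2 + (L + 6)) = 6/(-2 + (6 + L)) = 6/(4 + L))
40*(2 + S(6 + 1, 3)) = 40*(2 + 6/(4 + 3)) = 40*(2 + 6/7) = 40*(20/7) = 800/7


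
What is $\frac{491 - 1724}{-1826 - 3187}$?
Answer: $\frac{137}{557} \approx 0.24596$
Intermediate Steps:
$\frac{491 - 1724}{-1826 - 3187} = - \frac{1233}{-5013} = \left(-1233\right) \left(- \frac{1}{5013}\right) = \frac{137}{557}$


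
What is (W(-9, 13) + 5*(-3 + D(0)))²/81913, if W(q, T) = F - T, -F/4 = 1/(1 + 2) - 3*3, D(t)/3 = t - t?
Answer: 400/737217 ≈ 0.00054258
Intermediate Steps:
D(t) = 0 (D(t) = 3*(t - t) = 3*0 = 0)
F = 104/3 (F = -4*(1/(1 + 2) - 3*3) = -4*(1/3 - 9) = -4*(⅓ - 9) = -4*(-26/3) = 104/3 ≈ 34.667)
W(q, T) = 104/3 - T
(W(-9, 13) + 5*(-3 + D(0)))²/81913 = ((104/3 - 1*13) + 5*(-3 + 0))²/81913 = ((104/3 - 13) + 5*(-3))²*(1/81913) = (65/3 - 15)²*(1/81913) = (20/3)²*(1/81913) = (400/9)*(1/81913) = 400/737217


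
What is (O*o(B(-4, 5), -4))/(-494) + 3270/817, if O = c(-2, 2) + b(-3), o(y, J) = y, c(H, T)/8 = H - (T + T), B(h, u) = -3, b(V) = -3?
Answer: 78441/21242 ≈ 3.6927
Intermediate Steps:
c(H, T) = -16*T + 8*H (c(H, T) = 8*(H - (T + T)) = 8*(H - 2*T) = -16*T + 8*H)
O = -51 (O = (-16*2 + 8*(-2)) - 3 = (-32 - 16) - 3 = -48 - 3 = -51)
(O*o(B(-4, 5), -4))/(-494) + 3270/817 = -51*(-3)/(-494) + 3270/817 = 153*(-1/494) + 3270*(1/817) = -153/494 + 3270/817 = 78441/21242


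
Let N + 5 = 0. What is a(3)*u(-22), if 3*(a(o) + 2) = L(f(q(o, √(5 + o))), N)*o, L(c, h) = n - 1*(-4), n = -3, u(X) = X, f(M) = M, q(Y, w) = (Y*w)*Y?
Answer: 22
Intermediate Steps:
q(Y, w) = w*Y²
N = -5 (N = -5 + 0 = -5)
L(c, h) = 1 (L(c, h) = -3 - 1*(-4) = -3 + 4 = 1)
a(o) = -2 + o/3 (a(o) = -2 + (1*o)/3 = -2 + o/3)
a(3)*u(-22) = (-2 + (⅓)*3)*(-22) = (-2 + 1)*(-22) = -1*(-22) = 22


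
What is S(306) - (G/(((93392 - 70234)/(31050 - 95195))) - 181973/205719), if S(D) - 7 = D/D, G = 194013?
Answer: 2560207851913865/4764040602 ≈ 5.3740e+5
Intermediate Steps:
S(D) = 8 (S(D) = 7 + D/D = 7 + 1 = 8)
S(306) - (G/(((93392 - 70234)/(31050 - 95195))) - 181973/205719) = 8 - (194013/(((93392 - 70234)/(31050 - 95195))) - 181973/205719) = 8 - (194013/((23158/(-64145))) - 181973*1/205719) = 8 - (194013/((23158*(-1/64145))) - 181973/205719) = 8 - (194013/(-23158/64145) - 181973/205719) = 8 - (194013*(-64145/23158) - 181973/205719) = 8 - (-12444963885/23158 - 181973/205719) = 8 - 1*(-2560169739589049/4764040602) = 8 + 2560169739589049/4764040602 = 2560207851913865/4764040602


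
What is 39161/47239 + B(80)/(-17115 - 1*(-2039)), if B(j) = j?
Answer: 146653029/178043791 ≈ 0.82369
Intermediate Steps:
39161/47239 + B(80)/(-17115 - 1*(-2039)) = 39161/47239 + 80/(-17115 - 1*(-2039)) = 39161*(1/47239) + 80/(-17115 + 2039) = 39161/47239 + 80/(-15076) = 39161/47239 + 80*(-1/15076) = 39161/47239 - 20/3769 = 146653029/178043791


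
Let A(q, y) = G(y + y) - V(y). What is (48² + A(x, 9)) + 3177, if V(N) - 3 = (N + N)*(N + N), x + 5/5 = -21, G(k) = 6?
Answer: 5160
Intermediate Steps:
x = -22 (x = -1 - 21 = -22)
V(N) = 3 + 4*N² (V(N) = 3 + (N + N)*(N + N) = 3 + (2*N)*(2*N) = 3 + 4*N²)
A(q, y) = 3 - 4*y² (A(q, y) = 6 - (3 + 4*y²) = 6 + (-3 - 4*y²) = 3 - 4*y²)
(48² + A(x, 9)) + 3177 = (48² + (3 - 4*9²)) + 3177 = (2304 + (3 - 4*81)) + 3177 = (2304 + (3 - 324)) + 3177 = (2304 - 321) + 3177 = 1983 + 3177 = 5160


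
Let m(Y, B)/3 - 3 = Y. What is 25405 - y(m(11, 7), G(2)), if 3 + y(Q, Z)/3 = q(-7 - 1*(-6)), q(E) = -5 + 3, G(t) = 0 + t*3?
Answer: 25420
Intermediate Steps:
G(t) = 3*t (G(t) = 0 + 3*t = 3*t)
m(Y, B) = 9 + 3*Y
q(E) = -2
y(Q, Z) = -15 (y(Q, Z) = -9 + 3*(-2) = -9 - 6 = -15)
25405 - y(m(11, 7), G(2)) = 25405 - 1*(-15) = 25405 + 15 = 25420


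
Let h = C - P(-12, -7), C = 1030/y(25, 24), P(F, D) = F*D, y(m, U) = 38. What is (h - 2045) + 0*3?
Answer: -39936/19 ≈ -2101.9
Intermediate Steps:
P(F, D) = D*F
C = 515/19 (C = 1030/38 = 1030*(1/38) = 515/19 ≈ 27.105)
h = -1081/19 (h = 515/19 - (-7)*(-12) = 515/19 - 1*84 = 515/19 - 84 = -1081/19 ≈ -56.895)
(h - 2045) + 0*3 = (-1081/19 - 2045) + 0*3 = -39936/19 + 0 = -39936/19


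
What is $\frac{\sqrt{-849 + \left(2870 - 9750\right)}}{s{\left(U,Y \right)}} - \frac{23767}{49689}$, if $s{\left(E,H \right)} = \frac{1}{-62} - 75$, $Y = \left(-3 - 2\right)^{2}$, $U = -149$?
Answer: $- \frac{23767}{49689} - \frac{62 i \sqrt{7729}}{4651} \approx -0.47832 - 1.1719 i$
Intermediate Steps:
$Y = 25$ ($Y = \left(-5\right)^{2} = 25$)
$s{\left(E,H \right)} = - \frac{4651}{62}$ ($s{\left(E,H \right)} = - \frac{1}{62} - 75 = - \frac{4651}{62}$)
$\frac{\sqrt{-849 + \left(2870 - 9750\right)}}{s{\left(U,Y \right)}} - \frac{23767}{49689} = \frac{\sqrt{-849 + \left(2870 - 9750\right)}}{- \frac{4651}{62}} - \frac{23767}{49689} = \sqrt{-849 - 6880} \left(- \frac{62}{4651}\right) - \frac{23767}{49689} = \sqrt{-7729} \left(- \frac{62}{4651}\right) - \frac{23767}{49689} = i \sqrt{7729} \left(- \frac{62}{4651}\right) - \frac{23767}{49689} = - \frac{62 i \sqrt{7729}}{4651} - \frac{23767}{49689} = - \frac{23767}{49689} - \frac{62 i \sqrt{7729}}{4651}$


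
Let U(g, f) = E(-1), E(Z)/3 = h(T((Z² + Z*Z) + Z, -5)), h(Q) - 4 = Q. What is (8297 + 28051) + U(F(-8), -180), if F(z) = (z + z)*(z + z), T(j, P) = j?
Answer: 36363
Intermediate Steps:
F(z) = 4*z² (F(z) = (2*z)*(2*z) = 4*z²)
h(Q) = 4 + Q
E(Z) = 12 + 3*Z + 6*Z² (E(Z) = 3*(4 + ((Z² + Z*Z) + Z)) = 3*(4 + ((Z² + Z²) + Z)) = 3*(4 + (2*Z² + Z)) = 3*(4 + (Z + 2*Z²)) = 3*(4 + Z + 2*Z²) = 12 + 3*Z + 6*Z²)
U(g, f) = 15 (U(g, f) = 12 + 3*(-1)*(1 + 2*(-1)) = 12 + 3*(-1)*(1 - 2) = 12 + 3*(-1)*(-1) = 12 + 3 = 15)
(8297 + 28051) + U(F(-8), -180) = (8297 + 28051) + 15 = 36348 + 15 = 36363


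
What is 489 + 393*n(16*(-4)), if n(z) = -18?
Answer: -6585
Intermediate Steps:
489 + 393*n(16*(-4)) = 489 + 393*(-18) = 489 - 7074 = -6585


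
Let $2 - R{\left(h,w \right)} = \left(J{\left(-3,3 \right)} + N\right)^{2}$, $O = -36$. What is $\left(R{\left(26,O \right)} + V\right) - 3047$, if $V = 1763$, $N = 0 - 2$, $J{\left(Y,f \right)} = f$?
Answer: $-1283$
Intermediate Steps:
$N = -2$ ($N = 0 - 2 = -2$)
$R{\left(h,w \right)} = 1$ ($R{\left(h,w \right)} = 2 - \left(3 - 2\right)^{2} = 2 - 1^{2} = 2 - 1 = 1$)
$\left(R{\left(26,O \right)} + V\right) - 3047 = \left(1 + 1763\right) - 3047 = 1764 - 3047 = -1283$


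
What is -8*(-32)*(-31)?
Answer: -7936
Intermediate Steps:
-8*(-32)*(-31) = 256*(-31) = -7936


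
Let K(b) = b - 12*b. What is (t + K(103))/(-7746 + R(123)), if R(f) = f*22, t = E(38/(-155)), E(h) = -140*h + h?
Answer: 170333/781200 ≈ 0.21804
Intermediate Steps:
E(h) = -139*h
t = 5282/155 (t = -5282/(-155) = -5282*(-1)/155 = -139*(-38/155) = 5282/155 ≈ 34.077)
R(f) = 22*f
K(b) = -11*b
(t + K(103))/(-7746 + R(123)) = (5282/155 - 11*103)/(-7746 + 22*123) = (5282/155 - 1133)/(-7746 + 2706) = -170333/155/(-5040) = -170333/155*(-1/5040) = 170333/781200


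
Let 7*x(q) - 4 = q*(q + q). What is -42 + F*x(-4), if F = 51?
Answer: 1542/7 ≈ 220.29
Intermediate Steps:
x(q) = 4/7 + 2*q²/7 (x(q) = 4/7 + (q*(q + q))/7 = 4/7 + (q*(2*q))/7 = 4/7 + (2*q²)/7 = 4/7 + 2*q²/7)
-42 + F*x(-4) = -42 + 51*(4/7 + (2/7)*(-4)²) = -42 + 51*(4/7 + (2/7)*16) = -42 + 51*(4/7 + 32/7) = -42 + 51*(36/7) = -42 + 1836/7 = 1542/7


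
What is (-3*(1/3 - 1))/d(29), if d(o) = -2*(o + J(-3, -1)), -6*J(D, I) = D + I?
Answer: -3/89 ≈ -0.033708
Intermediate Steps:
J(D, I) = -D/6 - I/6 (J(D, I) = -(D + I)/6 = -D/6 - I/6)
d(o) = -4/3 - 2*o (d(o) = -2*(o + (-⅙*(-3) - ⅙*(-1))) = -2*(o + (½ + ⅙)) = -2*(o + ⅔) = -2*(⅔ + o) = -4/3 - 2*o)
(-3*(1/3 - 1))/d(29) = (-3*(1/3 - 1))/(-4/3 - 2*29) = (-3*(⅓ - 1))/(-4/3 - 58) = (-3*(-⅔))/(-178/3) = 2*(-3/178) = -3/89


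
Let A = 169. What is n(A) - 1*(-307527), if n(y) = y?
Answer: 307696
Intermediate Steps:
n(A) - 1*(-307527) = 169 - 1*(-307527) = 169 + 307527 = 307696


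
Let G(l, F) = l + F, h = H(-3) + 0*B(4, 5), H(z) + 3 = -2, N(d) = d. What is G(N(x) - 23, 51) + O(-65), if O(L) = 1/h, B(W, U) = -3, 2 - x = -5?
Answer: 174/5 ≈ 34.800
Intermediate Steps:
x = 7 (x = 2 - 1*(-5) = 2 + 5 = 7)
H(z) = -5 (H(z) = -3 - 2 = -5)
h = -5 (h = -5 + 0*(-3) = -5 + 0 = -5)
G(l, F) = F + l
O(L) = -⅕ (O(L) = 1/(-5) = -⅕)
G(N(x) - 23, 51) + O(-65) = (51 + (7 - 23)) - ⅕ = (51 - 16) - ⅕ = 35 - ⅕ = 174/5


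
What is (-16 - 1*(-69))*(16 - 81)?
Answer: -3445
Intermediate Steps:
(-16 - 1*(-69))*(16 - 81) = (-16 + 69)*(-65) = 53*(-65) = -3445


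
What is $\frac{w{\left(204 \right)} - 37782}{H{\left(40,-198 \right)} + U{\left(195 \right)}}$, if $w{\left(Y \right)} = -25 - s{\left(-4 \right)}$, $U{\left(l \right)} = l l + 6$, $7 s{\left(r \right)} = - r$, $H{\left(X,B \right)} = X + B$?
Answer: $- \frac{264653}{265111} \approx -0.99827$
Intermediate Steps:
$H{\left(X,B \right)} = B + X$
$s{\left(r \right)} = - \frac{r}{7}$ ($s{\left(r \right)} = \frac{\left(-1\right) r}{7} = - \frac{r}{7}$)
$U{\left(l \right)} = 6 + l^{2}$ ($U{\left(l \right)} = l^{2} + 6 = 6 + l^{2}$)
$w{\left(Y \right)} = - \frac{179}{7}$ ($w{\left(Y \right)} = -25 - \left(- \frac{1}{7}\right) \left(-4\right) = -25 - \frac{4}{7} = - \frac{179}{7}$)
$\frac{w{\left(204 \right)} - 37782}{H{\left(40,-198 \right)} + U{\left(195 \right)}} = \frac{- \frac{179}{7} - 37782}{\left(-198 + 40\right) + \left(6 + 195^{2}\right)} = - \frac{264653}{7 \left(-158 + \left(6 + 38025\right)\right)} = - \frac{264653}{7 \left(-158 + 38031\right)} = - \frac{264653}{7 \cdot 37873} = \left(- \frac{264653}{7}\right) \frac{1}{37873} = - \frac{264653}{265111}$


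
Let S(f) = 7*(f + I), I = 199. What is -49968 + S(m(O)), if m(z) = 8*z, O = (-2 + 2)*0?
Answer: -48575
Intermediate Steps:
O = 0 (O = 0*0 = 0)
S(f) = 1393 + 7*f (S(f) = 7*(f + 199) = 7*(199 + f) = 1393 + 7*f)
-49968 + S(m(O)) = -49968 + (1393 + 7*(8*0)) = -49968 + (1393 + 7*0) = -49968 + (1393 + 0) = -49968 + 1393 = -48575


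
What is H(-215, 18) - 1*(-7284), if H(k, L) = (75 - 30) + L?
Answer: 7347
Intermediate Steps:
H(k, L) = 45 + L
H(-215, 18) - 1*(-7284) = (45 + 18) - 1*(-7284) = 63 + 7284 = 7347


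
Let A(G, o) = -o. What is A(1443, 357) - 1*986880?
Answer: -987237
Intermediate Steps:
A(1443, 357) - 1*986880 = -1*357 - 1*986880 = -357 - 986880 = -987237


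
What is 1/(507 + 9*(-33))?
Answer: 1/210 ≈ 0.0047619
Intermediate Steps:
1/(507 + 9*(-33)) = 1/(507 - 297) = 1/210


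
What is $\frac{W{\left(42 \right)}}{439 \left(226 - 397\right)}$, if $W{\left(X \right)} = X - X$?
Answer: $0$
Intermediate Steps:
$W{\left(X \right)} = 0$
$\frac{W{\left(42 \right)}}{439 \left(226 - 397\right)} = \frac{0}{439 \left(226 - 397\right)} = \frac{0}{439 \left(-171\right)} = \frac{0}{-75069} = 0 \left(- \frac{1}{75069}\right) = 0$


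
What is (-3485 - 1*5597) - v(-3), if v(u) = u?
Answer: -9079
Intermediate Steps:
(-3485 - 1*5597) - v(-3) = (-3485 - 1*5597) - 1*(-3) = (-3485 - 5597) + 3 = -9082 + 3 = -9079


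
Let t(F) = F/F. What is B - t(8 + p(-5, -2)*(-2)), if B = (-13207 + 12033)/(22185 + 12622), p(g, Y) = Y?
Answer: -35981/34807 ≈ -1.0337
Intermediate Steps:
t(F) = 1
B = -1174/34807 ≈ -0.033729
B - t(8 + p(-5, -2)*(-2)) = -1174/34807 - 1*1 = -1174/34807 - 1 = -35981/34807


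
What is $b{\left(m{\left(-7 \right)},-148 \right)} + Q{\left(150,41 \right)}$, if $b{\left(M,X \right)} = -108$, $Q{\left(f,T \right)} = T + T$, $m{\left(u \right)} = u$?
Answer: $-26$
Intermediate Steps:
$Q{\left(f,T \right)} = 2 T$
$b{\left(m{\left(-7 \right)},-148 \right)} + Q{\left(150,41 \right)} = -108 + 2 \cdot 41 = -108 + 82 = -26$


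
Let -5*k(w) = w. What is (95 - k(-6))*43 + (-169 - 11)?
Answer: 19267/5 ≈ 3853.4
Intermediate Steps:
k(w) = -w/5
(95 - k(-6))*43 + (-169 - 11) = (95 - (-1)*(-6)/5)*43 + (-169 - 11) = (95 - 1*6/5)*43 - 180 = (95 - 6/5)*43 - 180 = (469/5)*43 - 180 = 20167/5 - 180 = 19267/5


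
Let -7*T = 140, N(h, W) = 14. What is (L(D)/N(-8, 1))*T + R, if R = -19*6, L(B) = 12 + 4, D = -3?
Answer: -958/7 ≈ -136.86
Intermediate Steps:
L(B) = 16
T = -20 (T = -⅐*140 = -20)
R = -114
(L(D)/N(-8, 1))*T + R = (16/14)*(-20) - 114 = (16*(1/14))*(-20) - 114 = (8/7)*(-20) - 114 = -160/7 - 114 = -958/7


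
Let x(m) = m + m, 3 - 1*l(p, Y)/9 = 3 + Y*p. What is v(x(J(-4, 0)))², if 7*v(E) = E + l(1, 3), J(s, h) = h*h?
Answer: 729/49 ≈ 14.878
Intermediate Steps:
l(p, Y) = -9*Y*p (l(p, Y) = 27 - 9*(3 + Y*p) = 27 + (-27 - 9*Y*p) = -9*Y*p)
J(s, h) = h²
x(m) = 2*m
v(E) = -27/7 + E/7 (v(E) = (E - 9*3*1)/7 = (E - 27)/7 = (-27 + E)/7 = -27/7 + E/7)
v(x(J(-4, 0)))² = (-27/7 + (2*0²)/7)² = (-27/7 + (2*0)/7)² = (-27/7 + (⅐)*0)² = (-27/7 + 0)² = (-27/7)² = 729/49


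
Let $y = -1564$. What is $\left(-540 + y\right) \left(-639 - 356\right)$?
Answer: $2093480$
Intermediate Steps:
$\left(-540 + y\right) \left(-639 - 356\right) = \left(-540 - 1564\right) \left(-639 - 356\right) = - 2104 \left(-639 - 356\right) = \left(-2104\right) \left(-995\right) = 2093480$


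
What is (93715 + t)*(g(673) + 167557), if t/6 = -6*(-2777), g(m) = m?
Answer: 32583964010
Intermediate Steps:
t = 99972 (t = 6*(-6*(-2777)) = 6*16662 = 99972)
(93715 + t)*(g(673) + 167557) = (93715 + 99972)*(673 + 167557) = 193687*168230 = 32583964010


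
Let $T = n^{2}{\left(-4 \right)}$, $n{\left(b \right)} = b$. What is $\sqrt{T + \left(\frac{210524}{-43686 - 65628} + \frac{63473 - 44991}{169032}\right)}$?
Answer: $\frac{\sqrt{934129519817904281}}{256632834} \approx 3.7661$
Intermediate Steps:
$T = 16$ ($T = \left(-4\right)^{2} = 16$)
$\sqrt{T + \left(\frac{210524}{-43686 - 65628} + \frac{63473 - 44991}{169032}\right)} = \sqrt{16 + \left(\frac{210524}{-43686 - 65628} + \frac{63473 - 44991}{169032}\right)} = \sqrt{16 + \left(\frac{210524}{-109314} + 18482 \cdot \frac{1}{169032}\right)} = \sqrt{16 + \left(210524 \left(- \frac{1}{109314}\right) + \frac{9241}{84516}\right)} = \sqrt{16 + \left(- \frac{105262}{54657} + \frac{9241}{84516}\right)} = \sqrt{16 - \frac{2797079285}{1539797004}} = \sqrt{\frac{21839672779}{1539797004}} = \frac{\sqrt{934129519817904281}}{256632834}$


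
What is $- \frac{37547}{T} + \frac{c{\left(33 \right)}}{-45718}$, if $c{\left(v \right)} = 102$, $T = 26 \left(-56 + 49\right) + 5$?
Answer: $\frac{858277846}{4046043} \approx 212.13$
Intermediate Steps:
$T = -177$ ($T = 26 \left(-7\right) + 5 = -182 + 5 = -177$)
$- \frac{37547}{T} + \frac{c{\left(33 \right)}}{-45718} = - \frac{37547}{-177} + \frac{102}{-45718} = \left(-37547\right) \left(- \frac{1}{177}\right) + 102 \left(- \frac{1}{45718}\right) = \frac{37547}{177} - \frac{51}{22859} = \frac{858277846}{4046043}$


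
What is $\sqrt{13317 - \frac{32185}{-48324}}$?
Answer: $\frac{\sqrt{7774883310333}}{24162} \approx 115.4$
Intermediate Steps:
$\sqrt{13317 - \frac{32185}{-48324}} = \sqrt{13317 - - \frac{32185}{48324}} = \sqrt{13317 + \frac{32185}{48324}} = \sqrt{\frac{643562893}{48324}} = \frac{\sqrt{7774883310333}}{24162}$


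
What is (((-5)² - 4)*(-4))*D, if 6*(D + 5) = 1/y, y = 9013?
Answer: 3785446/9013 ≈ 420.00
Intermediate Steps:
D = -270389/54078 (D = -5 + (⅙)/9013 = -5 + (⅙)*(1/9013) = -5 + 1/54078 = -270389/54078 ≈ -5.0000)
(((-5)² - 4)*(-4))*D = (((-5)² - 4)*(-4))*(-270389/54078) = ((25 - 4)*(-4))*(-270389/54078) = (21*(-4))*(-270389/54078) = -84*(-270389/54078) = 3785446/9013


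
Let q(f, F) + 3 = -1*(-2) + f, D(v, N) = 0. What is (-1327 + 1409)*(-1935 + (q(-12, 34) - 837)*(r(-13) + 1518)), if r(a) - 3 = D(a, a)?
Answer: -106172370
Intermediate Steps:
q(f, F) = -1 + f (q(f, F) = -3 + (-1*(-2) + f) = -3 + (2 + f) = -1 + f)
r(a) = 3 (r(a) = 3 + 0 = 3)
(-1327 + 1409)*(-1935 + (q(-12, 34) - 837)*(r(-13) + 1518)) = (-1327 + 1409)*(-1935 + ((-1 - 12) - 837)*(3 + 1518)) = 82*(-1935 + (-13 - 837)*1521) = 82*(-1935 - 850*1521) = 82*(-1935 - 1292850) = 82*(-1294785) = -106172370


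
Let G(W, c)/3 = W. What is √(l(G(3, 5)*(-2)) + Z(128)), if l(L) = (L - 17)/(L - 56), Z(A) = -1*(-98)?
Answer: √539238/74 ≈ 9.9234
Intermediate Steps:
Z(A) = 98
G(W, c) = 3*W
l(L) = (-17 + L)/(-56 + L)
√(l(G(3, 5)*(-2)) + Z(128)) = √((-17 + (3*3)*(-2))/(-56 + (3*3)*(-2)) + 98) = √((-17 + 9*(-2))/(-56 + 9*(-2)) + 98) = √((-17 - 18)/(-56 - 18) + 98) = √(-35/(-74) + 98) = √(-1/74*(-35) + 98) = √(35/74 + 98) = √(7287/74) = √539238/74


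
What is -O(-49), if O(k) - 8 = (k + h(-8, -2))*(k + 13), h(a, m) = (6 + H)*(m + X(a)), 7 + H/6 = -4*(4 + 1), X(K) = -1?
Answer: 15076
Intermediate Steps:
H = -162 (H = -42 + 6*(-4*(4 + 1)) = -42 + 6*(-4*5) = -42 + 6*(-20) = -42 - 120 = -162)
h(a, m) = 156 - 156*m (h(a, m) = (6 - 162)*(m - 1) = -156*(-1 + m) = 156 - 156*m)
O(k) = 8 + (13 + k)*(468 + k) (O(k) = 8 + (k + (156 - 156*(-2)))*(k + 13) = 8 + (k + (156 + 312))*(13 + k) = 8 + (k + 468)*(13 + k) = 8 + (468 + k)*(13 + k) = 8 + (13 + k)*(468 + k))
-O(-49) = -(6092 + (-49)² + 481*(-49)) = -(6092 + 2401 - 23569) = -1*(-15076) = 15076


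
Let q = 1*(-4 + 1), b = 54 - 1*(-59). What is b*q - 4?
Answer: -343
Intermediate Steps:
b = 113 (b = 54 + 59 = 113)
q = -3 (q = 1*(-3) = -3)
b*q - 4 = 113*(-3) - 4 = -339 - 4 = -343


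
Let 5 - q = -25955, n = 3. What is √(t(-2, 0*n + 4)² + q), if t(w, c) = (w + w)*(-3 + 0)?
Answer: 2*√6526 ≈ 161.57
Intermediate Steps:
t(w, c) = -6*w (t(w, c) = (2*w)*(-3) = -6*w)
q = 25960 (q = 5 - 1*(-25955) = 5 + 25955 = 25960)
√(t(-2, 0*n + 4)² + q) = √((-6*(-2))² + 25960) = √(12² + 25960) = √(144 + 25960) = √26104 = 2*√6526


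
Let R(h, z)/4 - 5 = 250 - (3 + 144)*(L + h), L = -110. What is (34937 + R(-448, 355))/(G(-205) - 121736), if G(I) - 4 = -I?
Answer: -364061/121527 ≈ -2.9957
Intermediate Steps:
G(I) = 4 - I
R(h, z) = 65700 - 588*h (R(h, z) = 20 + 4*(250 - (3 + 144)*(-110 + h)) = 20 + 4*(250 - 147*(-110 + h)) = 20 + 4*(250 - (-16170 + 147*h)) = 20 + 4*(250 + (16170 - 147*h)) = 20 + 4*(16420 - 147*h) = 20 + (65680 - 588*h) = 65700 - 588*h)
(34937 + R(-448, 355))/(G(-205) - 121736) = (34937 + (65700 - 588*(-448)))/((4 - 1*(-205)) - 121736) = (34937 + (65700 + 263424))/((4 + 205) - 121736) = (34937 + 329124)/(209 - 121736) = 364061/(-121527) = 364061*(-1/121527) = -364061/121527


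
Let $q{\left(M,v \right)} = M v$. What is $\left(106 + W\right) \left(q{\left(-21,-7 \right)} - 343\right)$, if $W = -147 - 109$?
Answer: $29400$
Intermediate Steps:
$W = -256$
$\left(106 + W\right) \left(q{\left(-21,-7 \right)} - 343\right) = \left(106 - 256\right) \left(\left(-21\right) \left(-7\right) - 343\right) = - 150 \left(147 - 343\right) = \left(-150\right) \left(-196\right) = 29400$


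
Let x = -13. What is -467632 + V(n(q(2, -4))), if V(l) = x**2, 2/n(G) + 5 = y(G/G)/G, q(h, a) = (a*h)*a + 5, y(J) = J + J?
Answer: -467463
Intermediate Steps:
y(J) = 2*J
q(h, a) = 5 + h*a**2 (q(h, a) = h*a**2 + 5 = 5 + h*a**2)
n(G) = 2/(-5 + 2/G) (n(G) = 2/(-5 + (2*(G/G))/G) = 2/(-5 + (2*1)/G) = 2/(-5 + 2/G))
V(l) = 169 (V(l) = (-13)**2 = 169)
-467632 + V(n(q(2, -4))) = -467632 + 169 = -467463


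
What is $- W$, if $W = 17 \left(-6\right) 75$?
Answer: $7650$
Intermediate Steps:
$W = -7650$ ($W = \left(-102\right) 75 = -7650$)
$- W = \left(-1\right) \left(-7650\right) = 7650$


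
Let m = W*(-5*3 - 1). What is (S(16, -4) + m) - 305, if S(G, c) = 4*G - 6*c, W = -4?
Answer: -153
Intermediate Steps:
S(G, c) = -6*c + 4*G
m = 64 (m = -4*(-5*3 - 1) = -4*(-15 - 1) = -4*(-16) = 64)
(S(16, -4) + m) - 305 = ((-6*(-4) + 4*16) + 64) - 305 = ((24 + 64) + 64) - 305 = (88 + 64) - 305 = 152 - 305 = -153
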